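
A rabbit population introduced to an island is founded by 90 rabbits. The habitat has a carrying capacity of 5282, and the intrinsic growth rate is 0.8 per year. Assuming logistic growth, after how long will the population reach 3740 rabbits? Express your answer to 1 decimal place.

A = (K − N₀)/N₀ = (5282 − 90)/90 = 57.689.
Solve 5282/(1 + 57.689·e^(−0.8t)) = 3740: 1 + 57.689·e^(−0.8t) = 1.4123, so e^(−0.8t) = 0.00714695.
−0.8·t = ln(0.00714695) = -4.9411, so t = 4.9411/0.8 = 6.1763.

6.2 years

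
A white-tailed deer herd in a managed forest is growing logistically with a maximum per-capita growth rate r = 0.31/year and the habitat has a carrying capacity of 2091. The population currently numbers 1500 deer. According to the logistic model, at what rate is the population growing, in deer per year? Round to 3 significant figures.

dN/dt = rN(1 − N/K) = 0.31 × 1500 × (1 − 1500/2091).
1 − 1500/2091 = 0.28264; dN/dt = 0.31 × 1500 × 0.28264 = 131.43.

131 deer per year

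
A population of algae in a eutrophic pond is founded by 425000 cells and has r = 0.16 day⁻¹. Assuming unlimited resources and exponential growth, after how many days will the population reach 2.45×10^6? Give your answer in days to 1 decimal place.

10.9 days

Set N₀·e^(rt) = 2.45×10^6: e^(0.16·t) = 2.45×10^6/425000 = 5.7647.
0.16·t = ln(5.7647) = 1.7518, so t = 1.7518/0.16 = 10.948.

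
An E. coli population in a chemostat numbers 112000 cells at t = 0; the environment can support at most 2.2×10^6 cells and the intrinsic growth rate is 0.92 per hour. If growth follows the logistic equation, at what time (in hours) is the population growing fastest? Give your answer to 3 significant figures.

Logistic growth is fastest at N = K/2 = 1.1×10^6.
A = (K − N₀)/N₀ = 18.643. Set K/(1 + A·e^(−rt)) = K/2 → A·e^(−rt) = 1.
e^(−0.92t) = 1/18.643 = 0.0536398, so t = ln(18.643)/0.92 = 2.9255/0.92 = 3.1799.

3.18 hours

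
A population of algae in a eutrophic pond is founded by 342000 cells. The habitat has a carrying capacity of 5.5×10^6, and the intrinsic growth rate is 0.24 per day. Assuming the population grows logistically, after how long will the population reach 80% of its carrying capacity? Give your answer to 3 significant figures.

A = (K − N₀)/N₀ = (5.5×10^6 − 342000)/342000 = 15.082.
Solve 5.5×10^6/(1 + 15.082·e^(−0.24t)) = 4.4×10^6: 1 + 15.082·e^(−0.24t) = 1.25, so e^(−0.24t) = 0.0165762.
−0.24·t = ln(0.0165762) = -4.0998, so t = 4.0998/0.24 = 17.082.

17.1 days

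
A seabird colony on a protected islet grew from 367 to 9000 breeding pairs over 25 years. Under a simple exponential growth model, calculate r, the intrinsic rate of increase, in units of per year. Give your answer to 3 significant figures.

From N(t) = N₀·e^(rt): e^(r·25) = 9000/367 = 24.523.
r·25 = ln(24.523) = 3.1996, so r = 3.1996/25 = 0.12798.

0.128 per year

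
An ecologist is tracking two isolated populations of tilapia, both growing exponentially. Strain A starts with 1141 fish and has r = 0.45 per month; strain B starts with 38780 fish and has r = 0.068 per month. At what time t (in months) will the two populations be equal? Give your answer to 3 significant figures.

9.23 months

Set 1141·e^(0.45t) = 38780·e^(0.068t).
e^((0.45 − 0.068)t) = 38780/1141 → e^(0.382·t) = 33.988.
0.382·t = ln(33.988) = 3.526, so t = 3.526/0.382 = 9.2304.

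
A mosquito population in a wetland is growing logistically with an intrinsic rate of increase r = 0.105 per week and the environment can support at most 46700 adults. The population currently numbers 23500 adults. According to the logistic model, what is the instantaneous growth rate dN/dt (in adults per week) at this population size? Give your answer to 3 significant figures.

1230 adults per week

dN/dt = rN(1 − N/K) = 0.105 × 23500 × (1 − 23500/46700).
1 − 23500/46700 = 0.49679; dN/dt = 0.105 × 23500 × 0.49679 = 1225.8.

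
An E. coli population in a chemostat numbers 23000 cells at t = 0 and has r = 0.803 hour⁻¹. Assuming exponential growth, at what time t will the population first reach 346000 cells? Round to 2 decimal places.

3.38 hours

Set N₀·e^(rt) = 346000: e^(0.803·t) = 346000/23000 = 15.043.
0.803·t = ln(15.043) = 2.7109, so t = 2.7109/0.803 = 3.376.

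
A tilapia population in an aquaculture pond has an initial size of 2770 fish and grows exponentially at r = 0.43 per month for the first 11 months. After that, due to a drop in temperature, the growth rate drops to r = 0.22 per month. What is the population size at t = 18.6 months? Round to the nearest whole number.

Phase 1: N(11) = 2770·e^(0.43×11) = 2770·e^4.73 = 313829.
Phase 2 runs for 18.6 − 11 = 7.6 months at r = 0.22.
N(18.6) = 313829·e^(0.22×7.6) = 313829·e^1.672 = 1.670448×10^6.

1670448 fish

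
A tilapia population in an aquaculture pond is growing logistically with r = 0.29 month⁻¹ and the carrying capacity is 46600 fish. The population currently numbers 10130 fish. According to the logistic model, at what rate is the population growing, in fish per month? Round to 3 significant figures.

dN/dt = rN(1 − N/K) = 0.29 × 10130 × (1 − 10130/46600).
1 − 10130/46600 = 0.78262; dN/dt = 0.29 × 10130 × 0.78262 = 2299.1.

2300 fish per month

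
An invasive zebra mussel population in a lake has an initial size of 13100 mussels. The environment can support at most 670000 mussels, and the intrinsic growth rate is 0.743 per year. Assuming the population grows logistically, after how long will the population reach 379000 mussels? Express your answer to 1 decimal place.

A = (K − N₀)/N₀ = (670000 − 13100)/13100 = 50.145.
Solve 670000/(1 + 50.145·e^(−0.743t)) = 379000: 1 + 50.145·e^(−0.743t) = 1.7678, so e^(−0.743t) = 0.0153118.
−0.743·t = ln(0.0153118) = -4.1791, so t = 4.1791/0.743 = 5.6247.

5.6 years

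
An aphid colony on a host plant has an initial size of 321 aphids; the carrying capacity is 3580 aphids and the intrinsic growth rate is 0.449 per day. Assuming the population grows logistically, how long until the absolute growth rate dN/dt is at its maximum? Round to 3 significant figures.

5.16 days

Logistic growth is fastest at N = K/2 = 1790.
A = (K − N₀)/N₀ = 10.153. Set K/(1 + A·e^(−rt)) = K/2 → A·e^(−rt) = 1.
e^(−0.449t) = 1/10.153 = 0.0984965, so t = ln(10.153)/0.449 = 2.3177/0.449 = 5.162.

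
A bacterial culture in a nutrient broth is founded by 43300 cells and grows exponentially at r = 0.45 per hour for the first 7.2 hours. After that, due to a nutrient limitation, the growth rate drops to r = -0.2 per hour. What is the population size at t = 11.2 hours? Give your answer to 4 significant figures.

496800 cells

Phase 1: N(7.2) = 43300·e^(0.45×7.2) = 43300·e^3.24 = 1.10561×10^6.
Phase 2 runs for 11.2 − 7.2 = 4 hours at r = -0.2.
N(11.2) = 1.10561×10^6·e^(-0.2×4) = 1.10561×10^6·e^-0.8 = 496783.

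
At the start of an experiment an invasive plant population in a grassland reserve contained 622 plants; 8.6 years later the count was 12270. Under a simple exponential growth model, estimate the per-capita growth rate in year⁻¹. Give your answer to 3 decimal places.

0.347 per year

From N(t) = N₀·e^(rt): e^(r·8.6) = 12270/622 = 19.727.
r·8.6 = ln(19.727) = 2.982, so r = 2.982/8.6 = 0.34674.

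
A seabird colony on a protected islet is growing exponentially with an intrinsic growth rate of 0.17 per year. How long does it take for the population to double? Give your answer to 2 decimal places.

Doubling time t_d = ln(2)/r = 0.6931/0.17 = 4.0773.

4.08 years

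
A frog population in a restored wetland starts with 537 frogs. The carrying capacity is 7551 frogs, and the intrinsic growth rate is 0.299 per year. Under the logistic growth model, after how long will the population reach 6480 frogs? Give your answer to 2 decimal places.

A = (K − N₀)/N₀ = (7551 − 537)/537 = 13.061.
Solve 7551/(1 + 13.061·e^(−0.299t)) = 6480: 1 + 13.061·e^(−0.299t) = 1.1653, so e^(−0.299t) = 0.0126539.
−0.299·t = ln(0.0126539) = -4.3698, so t = 4.3698/0.299 = 14.615.

14.61 years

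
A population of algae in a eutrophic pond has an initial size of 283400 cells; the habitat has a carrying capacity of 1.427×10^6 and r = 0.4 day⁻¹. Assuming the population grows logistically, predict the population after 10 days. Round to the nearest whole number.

1328791 cells

A = (K − N₀)/N₀ = (1.427×10^6 − 283400)/283400 = 4.0353.
N(t) = K/(1 + A·e^(−rt)) = 1.427×10^6/(1 + 4.0353×e^(−0.4×10)).
e^(−4) = 0.018316; denominator = 1 + 4.0353×0.018316 = 1.0739.
N = 1.427×10^6/1.0739 = 1.328791×10^6.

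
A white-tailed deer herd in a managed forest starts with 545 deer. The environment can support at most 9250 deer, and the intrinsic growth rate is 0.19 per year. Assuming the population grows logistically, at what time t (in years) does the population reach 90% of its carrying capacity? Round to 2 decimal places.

A = (K − N₀)/N₀ = (9250 − 545)/545 = 15.972.
Solve 9250/(1 + 15.972·e^(−0.19t)) = 8325: 1 + 15.972·e^(−0.19t) = 1.1111, so e^(−0.19t) = 0.00695641.
−0.19·t = ln(0.00695641) = -4.9681, so t = 4.9681/0.19 = 26.148.

26.15 years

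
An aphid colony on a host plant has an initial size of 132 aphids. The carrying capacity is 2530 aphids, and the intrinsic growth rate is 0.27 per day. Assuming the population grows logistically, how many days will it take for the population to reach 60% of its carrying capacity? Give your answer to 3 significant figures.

12.2 days

A = (K − N₀)/N₀ = (2530 − 132)/132 = 18.167.
Solve 2530/(1 + 18.167·e^(−0.27t)) = 1518: 1 + 18.167·e^(−0.27t) = 1.6667, so e^(−0.27t) = 0.0366972.
−0.27·t = ln(0.0366972) = -3.3051, so t = 3.3051/0.27 = 12.241.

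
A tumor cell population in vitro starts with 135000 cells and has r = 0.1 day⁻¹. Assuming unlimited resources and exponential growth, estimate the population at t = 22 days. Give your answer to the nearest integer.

1218377 cells

N(t) = N₀·e^(rt) = 135000 × e^(0.1×22) = 135000 × e^2.2.
e^2.2 ≈ 9.025, so N ≈ 135000 × 9.025 = 1.218377×10^6.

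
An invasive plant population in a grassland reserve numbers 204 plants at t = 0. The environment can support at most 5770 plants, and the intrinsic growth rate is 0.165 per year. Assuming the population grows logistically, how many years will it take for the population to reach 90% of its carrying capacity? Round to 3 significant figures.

A = (K − N₀)/N₀ = (5770 − 204)/204 = 27.284.
Solve 5770/(1 + 27.284·e^(−0.165t)) = 5193: 1 + 27.284·e^(−0.165t) = 1.1111, so e^(−0.165t) = 0.00407234.
−0.165·t = ln(0.00407234) = -5.5035, so t = 5.5035/0.165 = 33.355.

33.4 years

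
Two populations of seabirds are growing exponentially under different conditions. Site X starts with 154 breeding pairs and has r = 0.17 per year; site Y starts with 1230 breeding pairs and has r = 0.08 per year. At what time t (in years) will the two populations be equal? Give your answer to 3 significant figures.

Set 154·e^(0.17t) = 1230·e^(0.08t).
e^((0.17 − 0.08)t) = 1230/154 → e^(0.09·t) = 7.987.
0.09·t = ln(7.987) = 2.0778, so t = 2.0778/0.09 = 23.087.

23.1 years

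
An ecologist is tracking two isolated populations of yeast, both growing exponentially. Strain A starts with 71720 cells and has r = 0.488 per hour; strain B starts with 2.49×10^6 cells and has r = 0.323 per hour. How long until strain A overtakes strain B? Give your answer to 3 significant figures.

Set 71720·e^(0.488t) = 2.49×10^6·e^(0.323t).
e^((0.488 − 0.323)t) = 2.49×10^6/71720 → e^(0.165·t) = 34.718.
0.165·t = ln(34.718) = 3.5473, so t = 3.5473/0.165 = 21.499.

21.5 hours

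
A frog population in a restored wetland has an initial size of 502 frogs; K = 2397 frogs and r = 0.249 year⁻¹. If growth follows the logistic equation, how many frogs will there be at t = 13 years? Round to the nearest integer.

A = (K − N₀)/N₀ = (2397 − 502)/502 = 3.7749.
N(t) = K/(1 + A·e^(−rt)) = 2397/(1 + 3.7749×e^(−0.249×13)).
e^(−3.237) = 0.039282; denominator = 1 + 3.7749×0.039282 = 1.1483.
N = 2397/1.1483 = 2087.46.

2087 frogs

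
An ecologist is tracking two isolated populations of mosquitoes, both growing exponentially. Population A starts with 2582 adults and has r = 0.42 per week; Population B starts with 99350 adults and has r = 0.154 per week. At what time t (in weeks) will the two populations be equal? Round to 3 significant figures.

13.7 weeks

Set 2582·e^(0.42t) = 99350·e^(0.154t).
e^((0.42 − 0.154)t) = 99350/2582 → e^(0.266·t) = 38.478.
0.266·t = ln(38.478) = 3.6501, so t = 3.6501/0.266 = 13.722.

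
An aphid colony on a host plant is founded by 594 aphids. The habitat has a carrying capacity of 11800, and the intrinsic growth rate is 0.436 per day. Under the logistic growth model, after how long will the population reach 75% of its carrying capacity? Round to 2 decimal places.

A = (K − N₀)/N₀ = (11800 − 594)/594 = 18.865.
Solve 11800/(1 + 18.865·e^(−0.436t)) = 8850: 1 + 18.865·e^(−0.436t) = 1.3333, so e^(−0.436t) = 0.0176691.
−0.436·t = ln(0.0176691) = -4.0359, so t = 4.0359/0.436 = 9.2567.

9.26 days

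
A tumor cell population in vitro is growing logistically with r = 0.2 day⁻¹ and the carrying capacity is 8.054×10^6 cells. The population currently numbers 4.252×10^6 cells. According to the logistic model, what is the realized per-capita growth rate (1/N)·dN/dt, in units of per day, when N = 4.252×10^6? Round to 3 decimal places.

(1/N)·dN/dt = r(1 − N/K) = 0.2 × (1 − 4.252×10^6/8.054×10^6).
= 0.2 × 0.47206 = 0.094413.

0.094 per day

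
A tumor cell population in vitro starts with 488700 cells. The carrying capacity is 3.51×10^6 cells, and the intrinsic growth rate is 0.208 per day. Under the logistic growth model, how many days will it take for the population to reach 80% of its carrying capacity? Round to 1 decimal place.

15.4 days

A = (K − N₀)/N₀ = (3.51×10^6 − 488700)/488700 = 6.1823.
Solve 3.51×10^6/(1 + 6.1823·e^(−0.208t)) = 2.808×10^6: 1 + 6.1823·e^(−0.208t) = 1.25, so e^(−0.208t) = 0.0404379.
−0.208·t = ln(0.0404379) = -3.208, so t = 3.208/0.208 = 15.423.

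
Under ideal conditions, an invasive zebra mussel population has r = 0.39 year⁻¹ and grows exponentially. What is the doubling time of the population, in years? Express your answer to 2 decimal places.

Doubling time t_d = ln(2)/r = 0.6931/0.39 = 1.7773.

1.78 years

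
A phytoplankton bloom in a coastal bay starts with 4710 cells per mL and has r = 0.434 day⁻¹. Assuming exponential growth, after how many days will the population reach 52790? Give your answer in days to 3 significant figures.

5.57 days

Set N₀·e^(rt) = 52790: e^(0.434·t) = 52790/4710 = 11.208.
0.434·t = ln(11.208) = 2.4166, so t = 2.4166/0.434 = 5.5683.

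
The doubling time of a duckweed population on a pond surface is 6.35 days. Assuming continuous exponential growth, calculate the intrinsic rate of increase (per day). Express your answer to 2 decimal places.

r = ln(2)/t_d = 0.6931/6.35 = 0.10916.

0.11 per day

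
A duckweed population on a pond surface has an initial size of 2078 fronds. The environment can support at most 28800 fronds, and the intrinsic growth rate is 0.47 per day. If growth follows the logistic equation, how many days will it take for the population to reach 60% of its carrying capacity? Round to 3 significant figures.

6.30 days

A = (K − N₀)/N₀ = (28800 − 2078)/2078 = 12.859.
Solve 28800/(1 + 12.859·e^(−0.47t)) = 17280: 1 + 12.859·e^(−0.47t) = 1.6667, so e^(−0.47t) = 0.0518424.
−0.47·t = ln(0.0518424) = -2.9595, so t = 2.9595/0.47 = 6.2969.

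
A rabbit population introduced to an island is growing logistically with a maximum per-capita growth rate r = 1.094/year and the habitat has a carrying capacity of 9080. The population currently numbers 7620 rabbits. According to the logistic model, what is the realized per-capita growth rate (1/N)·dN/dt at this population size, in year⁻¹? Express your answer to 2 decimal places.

(1/N)·dN/dt = r(1 − N/K) = 1.094 × (1 − 7620/9080).
= 1.094 × 0.16079 = 0.17591.

0.18 per year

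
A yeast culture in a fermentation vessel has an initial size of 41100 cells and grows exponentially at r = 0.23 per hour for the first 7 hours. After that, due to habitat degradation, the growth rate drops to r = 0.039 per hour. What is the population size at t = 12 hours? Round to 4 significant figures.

249900 cells

Phase 1: N(7) = 41100·e^(0.23×7) = 41100·e^1.61 = 205616.
Phase 2 runs for 12 − 7 = 5 hours at r = 0.039.
N(12) = 205616·e^(0.039×5) = 205616·e^0.195 = 249887.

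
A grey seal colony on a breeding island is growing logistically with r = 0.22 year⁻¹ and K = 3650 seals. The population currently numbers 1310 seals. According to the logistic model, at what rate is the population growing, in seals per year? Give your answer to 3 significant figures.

185 seals per year

dN/dt = rN(1 − N/K) = 0.22 × 1310 × (1 − 1310/3650).
1 − 1310/3650 = 0.6411; dN/dt = 0.22 × 1310 × 0.6411 = 184.76.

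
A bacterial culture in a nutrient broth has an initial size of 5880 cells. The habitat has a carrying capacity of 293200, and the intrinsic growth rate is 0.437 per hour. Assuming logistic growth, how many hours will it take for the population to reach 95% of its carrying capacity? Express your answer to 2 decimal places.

15.64 hours

A = (K − N₀)/N₀ = (293200 − 5880)/5880 = 48.864.
Solve 293200/(1 + 48.864·e^(−0.437t)) = 278540: 1 + 48.864·e^(−0.437t) = 1.0526, so e^(−0.437t) = 0.0010771.
−0.437·t = ln(0.0010771) = -6.8335, so t = 6.8335/0.437 = 15.637.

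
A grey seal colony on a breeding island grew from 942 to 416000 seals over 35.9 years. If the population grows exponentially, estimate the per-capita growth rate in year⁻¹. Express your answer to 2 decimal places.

From N(t) = N₀·e^(rt): e^(r·35.9) = 416000/942 = 441.61.
r·35.9 = ln(441.61) = 6.0904, so r = 6.0904/35.9 = 0.16965.

0.17 per year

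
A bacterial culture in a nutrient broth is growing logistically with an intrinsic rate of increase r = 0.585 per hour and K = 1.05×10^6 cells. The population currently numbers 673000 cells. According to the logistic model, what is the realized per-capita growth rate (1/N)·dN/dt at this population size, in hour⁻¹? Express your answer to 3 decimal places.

(1/N)·dN/dt = r(1 − N/K) = 0.585 × (1 − 673000/1.05×10^6).
= 0.585 × 0.35905 = 0.21004.

0.210 per hour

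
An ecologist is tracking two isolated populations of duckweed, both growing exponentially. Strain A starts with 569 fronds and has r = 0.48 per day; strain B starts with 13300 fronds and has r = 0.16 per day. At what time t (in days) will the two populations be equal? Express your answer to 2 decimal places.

Set 569·e^(0.48t) = 13300·e^(0.16t).
e^((0.48 − 0.16)t) = 13300/569 → e^(0.32·t) = 23.374.
0.32·t = ln(23.374) = 3.1516, so t = 3.1516/0.32 = 9.8489.

9.85 days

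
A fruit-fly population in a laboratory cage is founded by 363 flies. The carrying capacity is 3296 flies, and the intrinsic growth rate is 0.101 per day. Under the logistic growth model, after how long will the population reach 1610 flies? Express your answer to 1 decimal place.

20.2 days

A = (K − N₀)/N₀ = (3296 − 363)/363 = 8.0799.
Solve 3296/(1 + 8.0799·e^(−0.101t)) = 1610: 1 + 8.0799·e^(−0.101t) = 2.0472, so e^(−0.101t) = 0.129606.
−0.101·t = ln(0.129606) = -2.0433, so t = 2.0433/0.101 = 20.23.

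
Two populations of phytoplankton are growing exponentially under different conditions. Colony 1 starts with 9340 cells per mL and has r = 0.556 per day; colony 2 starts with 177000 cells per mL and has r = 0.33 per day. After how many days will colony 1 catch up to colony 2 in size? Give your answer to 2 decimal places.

13.02 days

Set 9340·e^(0.556t) = 177000·e^(0.33t).
e^((0.556 − 0.33)t) = 177000/9340 → e^(0.226·t) = 18.951.
0.226·t = ln(18.951) = 2.9418, so t = 2.9418/0.226 = 13.017.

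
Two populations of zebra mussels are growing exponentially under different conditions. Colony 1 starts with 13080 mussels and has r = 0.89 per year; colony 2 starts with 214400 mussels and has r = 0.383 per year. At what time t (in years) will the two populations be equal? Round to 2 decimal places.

Set 13080·e^(0.89t) = 214400·e^(0.383t).
e^((0.89 − 0.383)t) = 214400/13080 → e^(0.507·t) = 16.391.
0.507·t = ln(16.391) = 2.7968, so t = 2.7968/0.507 = 5.5163.

5.52 years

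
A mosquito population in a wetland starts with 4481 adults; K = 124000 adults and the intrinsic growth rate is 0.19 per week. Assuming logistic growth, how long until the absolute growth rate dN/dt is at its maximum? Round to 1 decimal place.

Logistic growth is fastest at N = K/2 = 62000.
A = (K − N₀)/N₀ = 26.672. Set K/(1 + A·e^(−rt)) = K/2 → A·e^(−rt) = 1.
e^(−0.19t) = 1/26.672 = 0.0374919, so t = ln(26.672)/0.19 = 3.2836/0.19 = 17.282.

17.3 weeks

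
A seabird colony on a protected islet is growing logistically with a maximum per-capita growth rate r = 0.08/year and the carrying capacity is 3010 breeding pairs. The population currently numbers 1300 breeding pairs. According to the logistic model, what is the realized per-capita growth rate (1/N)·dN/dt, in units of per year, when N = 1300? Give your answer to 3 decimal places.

(1/N)·dN/dt = r(1 − N/K) = 0.08 × (1 − 1300/3010).
= 0.08 × 0.56811 = 0.045449.

0.045 per year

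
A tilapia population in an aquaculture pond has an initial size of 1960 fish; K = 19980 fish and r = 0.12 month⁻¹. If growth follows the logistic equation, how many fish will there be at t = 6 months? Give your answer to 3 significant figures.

A = (K − N₀)/N₀ = (19980 − 1960)/1960 = 9.1939.
N(t) = K/(1 + A·e^(−rt)) = 19980/(1 + 9.1939×e^(−0.12×6)).
e^(−0.72) = 0.48675; denominator = 1 + 9.1939×0.48675 = 5.4751.
N = 19980/5.4751 = 3649.22.

3650 fish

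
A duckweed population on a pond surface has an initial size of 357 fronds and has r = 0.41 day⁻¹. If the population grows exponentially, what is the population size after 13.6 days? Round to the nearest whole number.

N(t) = N₀·e^(rt) = 357 × e^(0.41×13.6) = 357 × e^5.576.
e^5.576 ≈ 264.01, so N ≈ 357 × 264.01 = 94252.8.

94253 fronds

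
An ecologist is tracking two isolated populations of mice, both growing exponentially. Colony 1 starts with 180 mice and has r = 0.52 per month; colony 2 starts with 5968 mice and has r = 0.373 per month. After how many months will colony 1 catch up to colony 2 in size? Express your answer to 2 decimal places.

23.82 months

Set 180·e^(0.52t) = 5968·e^(0.373t).
e^((0.52 − 0.373)t) = 5968/180 → e^(0.147·t) = 33.156.
0.147·t = ln(33.156) = 3.5012, so t = 3.5012/0.147 = 23.818.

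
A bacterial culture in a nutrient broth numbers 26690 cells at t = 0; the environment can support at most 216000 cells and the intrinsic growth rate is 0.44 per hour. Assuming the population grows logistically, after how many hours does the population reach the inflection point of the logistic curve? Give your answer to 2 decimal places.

4.45 hours

Logistic growth is fastest at N = K/2 = 108000.
A = (K − N₀)/N₀ = 7.0929. Set K/(1 + A·e^(−rt)) = K/2 → A·e^(−rt) = 1.
e^(−0.44t) = 1/7.0929 = 0.140986, so t = ln(7.0929)/0.44 = 1.9591/0.44 = 4.4525.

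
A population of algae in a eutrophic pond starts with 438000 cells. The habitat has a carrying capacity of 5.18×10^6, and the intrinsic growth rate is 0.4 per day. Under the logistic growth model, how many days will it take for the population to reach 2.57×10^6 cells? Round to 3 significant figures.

5.92 days

A = (K − N₀)/N₀ = (5.18×10^6 − 438000)/438000 = 10.826.
Solve 5.18×10^6/(1 + 10.826·e^(−0.4t)) = 2.57×10^6: 1 + 10.826·e^(−0.4t) = 2.0156, so e^(−0.4t) = 0.0938037.
−0.4·t = ln(0.0938037) = -2.3666, so t = 2.3666/0.4 = 5.9164.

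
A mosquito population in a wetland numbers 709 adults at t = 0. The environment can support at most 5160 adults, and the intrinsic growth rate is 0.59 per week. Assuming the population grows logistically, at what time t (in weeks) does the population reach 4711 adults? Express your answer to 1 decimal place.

A = (K − N₀)/N₀ = (5160 − 709)/709 = 6.2779.
Solve 5160/(1 + 6.2779·e^(−0.59t)) = 4711: 1 + 6.2779·e^(−0.59t) = 1.0953, so e^(−0.59t) = 0.0151818.
−0.59·t = ln(0.0151818) = -4.1877, so t = 4.1877/0.59 = 7.0977.

7.1 weeks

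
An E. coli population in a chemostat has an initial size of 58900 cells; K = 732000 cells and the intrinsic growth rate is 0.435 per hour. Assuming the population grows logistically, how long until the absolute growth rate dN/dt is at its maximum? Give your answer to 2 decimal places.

5.60 hours

Logistic growth is fastest at N = K/2 = 366000.
A = (K − N₀)/N₀ = 11.428. Set K/(1 + A·e^(−rt)) = K/2 → A·e^(−rt) = 1.
e^(−0.435t) = 1/11.428 = 0.0875056, so t = ln(11.428)/0.435 = 2.4361/0.435 = 5.6001.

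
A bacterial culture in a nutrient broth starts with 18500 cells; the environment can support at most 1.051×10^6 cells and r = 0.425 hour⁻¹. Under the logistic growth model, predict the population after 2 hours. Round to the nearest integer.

42286 cells

A = (K − N₀)/N₀ = (1.051×10^6 − 18500)/18500 = 55.811.
N(t) = K/(1 + A·e^(−rt)) = 1.051×10^6/(1 + 55.811×e^(−0.425×2)).
e^(−0.85) = 0.42741; denominator = 1 + 55.811×0.42741 = 24.854.
N = 1.051×10^6/24.854 = 42286.3.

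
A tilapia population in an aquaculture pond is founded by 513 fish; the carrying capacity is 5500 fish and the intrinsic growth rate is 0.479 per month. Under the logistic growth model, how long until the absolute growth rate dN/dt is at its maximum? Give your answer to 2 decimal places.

4.75 months

Logistic growth is fastest at N = K/2 = 2750.
A = (K − N₀)/N₀ = 9.7212. Set K/(1 + A·e^(−rt)) = K/2 → A·e^(−rt) = 1.
e^(−0.479t) = 1/9.7212 = 0.102867, so t = ln(9.7212)/0.479 = 2.2743/0.479 = 4.748.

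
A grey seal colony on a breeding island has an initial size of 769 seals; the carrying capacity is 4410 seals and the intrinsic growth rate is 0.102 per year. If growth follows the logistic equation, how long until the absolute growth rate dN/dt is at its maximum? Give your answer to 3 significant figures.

Logistic growth is fastest at N = K/2 = 2205.
A = (K − N₀)/N₀ = 4.7347. Set K/(1 + A·e^(−rt)) = K/2 → A·e^(−rt) = 1.
e^(−0.102t) = 1/4.7347 = 0.211206, so t = ln(4.7347)/0.102 = 1.5549/0.102 = 15.244.

15.2 years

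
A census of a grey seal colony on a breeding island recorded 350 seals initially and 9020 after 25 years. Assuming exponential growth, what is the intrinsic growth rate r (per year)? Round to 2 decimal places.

From N(t) = N₀·e^(rt): e^(r·25) = 9020/350 = 25.771.
r·25 = ln(25.771) = 3.2493, so r = 3.2493/25 = 0.12997.

0.13 per year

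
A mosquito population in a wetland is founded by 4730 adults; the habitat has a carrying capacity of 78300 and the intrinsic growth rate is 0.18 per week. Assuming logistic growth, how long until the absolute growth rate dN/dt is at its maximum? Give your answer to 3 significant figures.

15.2 weeks

Logistic growth is fastest at N = K/2 = 39150.
A = (K − N₀)/N₀ = 15.554. Set K/(1 + A·e^(−rt)) = K/2 → A·e^(−rt) = 1.
e^(−0.18t) = 1/15.554 = 0.0642925, so t = ln(15.554)/0.18 = 2.7443/0.18 = 15.246.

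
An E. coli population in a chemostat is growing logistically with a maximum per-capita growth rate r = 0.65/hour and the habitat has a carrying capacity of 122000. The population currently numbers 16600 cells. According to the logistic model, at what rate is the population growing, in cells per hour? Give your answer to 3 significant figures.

dN/dt = rN(1 − N/K) = 0.65 × 16600 × (1 − 16600/122000).
1 − 16600/122000 = 0.86393; dN/dt = 0.65 × 16600 × 0.86393 = 9321.9.

9320 cells per hour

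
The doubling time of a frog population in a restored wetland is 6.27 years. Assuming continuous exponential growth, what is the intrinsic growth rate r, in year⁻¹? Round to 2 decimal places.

0.11 per year

r = ln(2)/t_d = 0.6931/6.27 = 0.11055.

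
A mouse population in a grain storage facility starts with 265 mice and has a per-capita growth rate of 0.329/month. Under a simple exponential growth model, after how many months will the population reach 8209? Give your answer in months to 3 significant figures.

10.4 months

Set N₀·e^(rt) = 8209: e^(0.329·t) = 8209/265 = 30.977.
0.329·t = ln(30.977) = 3.4333, so t = 3.4333/0.329 = 10.435.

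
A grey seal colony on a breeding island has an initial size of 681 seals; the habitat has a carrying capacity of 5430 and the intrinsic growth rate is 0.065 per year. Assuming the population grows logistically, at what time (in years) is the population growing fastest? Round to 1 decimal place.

29.9 years

Logistic growth is fastest at N = K/2 = 2715.
A = (K − N₀)/N₀ = 6.9736. Set K/(1 + A·e^(−rt)) = K/2 → A·e^(−rt) = 1.
e^(−0.065t) = 1/6.9736 = 0.143399, so t = ln(6.9736)/0.065 = 1.9421/0.065 = 29.879.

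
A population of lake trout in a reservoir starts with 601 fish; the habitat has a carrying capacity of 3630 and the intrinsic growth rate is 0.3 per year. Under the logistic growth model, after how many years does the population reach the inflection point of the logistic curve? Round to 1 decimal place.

5.4 years

Logistic growth is fastest at N = K/2 = 1815.
A = (K − N₀)/N₀ = 5.0399. Set K/(1 + A·e^(−rt)) = K/2 → A·e^(−rt) = 1.
e^(−0.3t) = 1/5.0399 = 0.198415, so t = ln(5.0399)/0.3 = 1.6174/0.3 = 5.3913.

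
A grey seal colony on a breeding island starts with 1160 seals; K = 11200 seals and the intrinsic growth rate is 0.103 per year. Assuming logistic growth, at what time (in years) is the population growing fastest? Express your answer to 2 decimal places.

Logistic growth is fastest at N = K/2 = 5600.
A = (K − N₀)/N₀ = 8.6552. Set K/(1 + A·e^(−rt)) = K/2 → A·e^(−rt) = 1.
e^(−0.103t) = 1/8.6552 = 0.115538, so t = ln(8.6552)/0.103 = 2.1582/0.103 = 20.953.

20.95 years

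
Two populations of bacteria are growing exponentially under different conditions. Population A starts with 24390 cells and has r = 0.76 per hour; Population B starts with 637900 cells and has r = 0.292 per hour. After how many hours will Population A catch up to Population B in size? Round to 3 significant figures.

Set 24390·e^(0.76t) = 637900·e^(0.292t).
e^((0.76 − 0.292)t) = 637900/24390 → e^(0.468·t) = 26.154.
0.468·t = ln(26.154) = 3.264, so t = 3.264/0.468 = 6.9744.

6.97 hours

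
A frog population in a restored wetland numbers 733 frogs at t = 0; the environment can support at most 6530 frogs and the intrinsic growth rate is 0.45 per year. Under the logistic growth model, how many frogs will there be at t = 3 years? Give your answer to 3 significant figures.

A = (K − N₀)/N₀ = (6530 − 733)/733 = 7.9086.
N(t) = K/(1 + A·e^(−rt)) = 6530/(1 + 7.9086×e^(−0.45×3)).
e^(−1.35) = 0.25924; denominator = 1 + 7.9086×0.25924 = 3.0502.
N = 6530/3.0502 = 2140.82.

2140 frogs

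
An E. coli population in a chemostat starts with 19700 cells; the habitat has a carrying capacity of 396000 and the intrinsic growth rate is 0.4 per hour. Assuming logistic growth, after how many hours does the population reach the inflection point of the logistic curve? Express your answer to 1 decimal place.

Logistic growth is fastest at N = K/2 = 198000.
A = (K − N₀)/N₀ = 19.102. Set K/(1 + A·e^(−rt)) = K/2 → A·e^(−rt) = 1.
e^(−0.4t) = 1/19.102 = 0.0523518, so t = ln(19.102)/0.4 = 2.9498/0.4 = 7.3744.

7.4 hours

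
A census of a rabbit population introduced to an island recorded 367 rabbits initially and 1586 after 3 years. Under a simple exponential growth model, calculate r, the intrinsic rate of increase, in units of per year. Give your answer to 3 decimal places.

0.488 per year

From N(t) = N₀·e^(rt): e^(r·3) = 1586/367 = 4.3215.
r·3 = ln(4.3215) = 1.4636, so r = 1.4636/3 = 0.48787.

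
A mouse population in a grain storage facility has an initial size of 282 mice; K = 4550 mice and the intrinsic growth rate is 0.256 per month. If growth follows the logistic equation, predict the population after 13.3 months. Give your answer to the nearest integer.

3028 mice

A = (K − N₀)/N₀ = (4550 − 282)/282 = 15.135.
N(t) = K/(1 + A·e^(−rt)) = 4550/(1 + 15.135×e^(−0.256×13.3)).
e^(−3.405) = 0.033213; denominator = 1 + 15.135×0.033213 = 1.5027.
N = 4550/1.5027 = 3027.93.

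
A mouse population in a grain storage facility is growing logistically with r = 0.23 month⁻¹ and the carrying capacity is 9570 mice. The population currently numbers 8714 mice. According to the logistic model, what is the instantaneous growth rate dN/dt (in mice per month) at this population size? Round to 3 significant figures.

dN/dt = rN(1 − N/K) = 0.23 × 8714 × (1 − 8714/9570).
1 − 8714/9570 = 0.089446; dN/dt = 0.23 × 8714 × 0.089446 = 179.27.

179 mice per month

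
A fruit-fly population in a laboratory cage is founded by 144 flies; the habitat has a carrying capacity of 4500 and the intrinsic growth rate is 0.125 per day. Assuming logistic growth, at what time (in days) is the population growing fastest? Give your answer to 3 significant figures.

27.3 days

Logistic growth is fastest at N = K/2 = 2250.
A = (K − N₀)/N₀ = 30.25. Set K/(1 + A·e^(−rt)) = K/2 → A·e^(−rt) = 1.
e^(−0.125t) = 1/30.25 = 0.0330579, so t = ln(30.25)/0.125 = 3.4095/0.125 = 27.276.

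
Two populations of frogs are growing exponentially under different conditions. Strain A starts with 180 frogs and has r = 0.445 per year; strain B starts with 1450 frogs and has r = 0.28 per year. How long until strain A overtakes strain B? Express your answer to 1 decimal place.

Set 180·e^(0.445t) = 1450·e^(0.28t).
e^((0.445 − 0.28)t) = 1450/180 → e^(0.165·t) = 8.0556.
0.165·t = ln(8.0556) = 2.0864, so t = 2.0864/0.165 = 12.645.

12.6 years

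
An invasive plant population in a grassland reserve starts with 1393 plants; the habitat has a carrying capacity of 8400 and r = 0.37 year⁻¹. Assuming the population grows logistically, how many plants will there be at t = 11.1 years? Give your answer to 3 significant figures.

7760 plants

A = (K − N₀)/N₀ = (8400 − 1393)/1393 = 5.0302.
N(t) = K/(1 + A·e^(−rt)) = 8400/(1 + 5.0302×e^(−0.37×11.1)).
e^(−4.107) = 0.016457; denominator = 1 + 5.0302×0.016457 = 1.0828.
N = 8400/1.0828 = 7757.8.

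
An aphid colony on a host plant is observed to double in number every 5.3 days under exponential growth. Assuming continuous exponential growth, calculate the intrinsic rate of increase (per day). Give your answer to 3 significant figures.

r = ln(2)/t_d = 0.6931/5.3 = 0.13078.

0.131 per day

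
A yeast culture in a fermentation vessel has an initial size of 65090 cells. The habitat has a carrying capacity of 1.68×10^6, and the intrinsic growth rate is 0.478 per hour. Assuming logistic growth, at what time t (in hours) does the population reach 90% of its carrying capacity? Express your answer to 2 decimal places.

A = (K − N₀)/N₀ = (1.68×10^6 − 65090)/65090 = 24.81.
Solve 1.68×10^6/(1 + 24.81·e^(−0.478t)) = 1.512×10^6: 1 + 24.81·e^(−0.478t) = 1.1111, so e^(−0.478t) = 0.00447841.
−0.478·t = ln(0.00447841) = -5.4085, so t = 5.4085/0.478 = 11.315.

11.31 hours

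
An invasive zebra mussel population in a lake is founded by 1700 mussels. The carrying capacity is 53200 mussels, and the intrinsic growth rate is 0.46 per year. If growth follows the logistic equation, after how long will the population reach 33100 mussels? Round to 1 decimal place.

A = (K − N₀)/N₀ = (53200 − 1700)/1700 = 30.294.
Solve 53200/(1 + 30.294·e^(−0.46t)) = 33100: 1 + 30.294·e^(−0.46t) = 1.6073, so e^(−0.46t) = 0.0200452.
−0.46·t = ln(0.0200452) = -3.9098, so t = 3.9098/0.46 = 8.4995.

8.5 years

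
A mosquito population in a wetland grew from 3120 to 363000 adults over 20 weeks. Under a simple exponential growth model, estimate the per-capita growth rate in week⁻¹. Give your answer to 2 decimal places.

From N(t) = N₀·e^(rt): e^(r·20) = 363000/3120 = 116.35.
r·20 = ln(116.35) = 4.7566, so r = 4.7566/20 = 0.23783.

0.24 per week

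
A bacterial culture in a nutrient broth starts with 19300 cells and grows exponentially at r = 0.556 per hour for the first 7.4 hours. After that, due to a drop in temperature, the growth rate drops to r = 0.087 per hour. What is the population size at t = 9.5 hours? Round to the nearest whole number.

1418287 cells

Phase 1: N(7.4) = 19300·e^(0.556×7.4) = 19300·e^4.114 = 1.181459×10^6.
Phase 2 runs for 9.5 − 7.4 = 2.1 hours at r = 0.087.
N(9.5) = 1.181459×10^6·e^(0.087×2.1) = 1.181459×10^6·e^0.1827 = 1.418287×10^6.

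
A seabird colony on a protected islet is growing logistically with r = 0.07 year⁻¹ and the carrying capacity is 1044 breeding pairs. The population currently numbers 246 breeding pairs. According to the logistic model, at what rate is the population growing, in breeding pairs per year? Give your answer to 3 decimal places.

dN/dt = rN(1 − N/K) = 0.07 × 246 × (1 − 246/1044).
1 − 246/1044 = 0.76437; dN/dt = 0.07 × 246 × 0.76437 = 13.162.

13.162 breeding pairs per year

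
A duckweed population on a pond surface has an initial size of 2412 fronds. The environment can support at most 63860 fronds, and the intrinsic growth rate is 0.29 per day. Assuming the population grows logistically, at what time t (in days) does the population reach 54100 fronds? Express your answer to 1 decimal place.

A = (K − N₀)/N₀ = (63860 − 2412)/2412 = 25.476.
Solve 63860/(1 + 25.476·e^(−0.29t)) = 54100: 1 + 25.476·e^(−0.29t) = 1.1804, so e^(−0.29t) = 0.00708145.
−0.29·t = ln(0.00708145) = -4.9503, so t = 4.9503/0.29 = 17.07.

17.1 days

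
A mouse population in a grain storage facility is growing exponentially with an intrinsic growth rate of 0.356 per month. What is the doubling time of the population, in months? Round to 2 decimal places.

1.95 months

Doubling time t_d = ln(2)/r = 0.6931/0.356 = 1.947.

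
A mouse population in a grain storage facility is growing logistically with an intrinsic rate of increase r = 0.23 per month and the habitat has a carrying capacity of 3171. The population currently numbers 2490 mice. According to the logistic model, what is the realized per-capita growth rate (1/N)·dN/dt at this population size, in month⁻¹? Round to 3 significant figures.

0.0494 per month

(1/N)·dN/dt = r(1 − N/K) = 0.23 × (1 − 2490/3171).
= 0.23 × 0.21476 = 0.049395.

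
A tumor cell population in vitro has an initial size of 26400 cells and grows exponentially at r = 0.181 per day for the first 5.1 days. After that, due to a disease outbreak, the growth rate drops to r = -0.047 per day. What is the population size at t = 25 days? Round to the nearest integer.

Phase 1: N(5.1) = 26400·e^(0.181×5.1) = 26400·e^0.9231 = 66450.9.
Phase 2 runs for 25 − 5.1 = 19.9 days at r = -0.047.
N(25) = 66450.9·e^(-0.047×19.9) = 66450.9·e^-0.9353 = 26079.9.

26080 cells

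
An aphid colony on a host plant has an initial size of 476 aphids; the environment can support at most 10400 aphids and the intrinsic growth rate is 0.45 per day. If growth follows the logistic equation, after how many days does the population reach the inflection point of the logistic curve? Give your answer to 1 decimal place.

Logistic growth is fastest at N = K/2 = 5200.
A = (K − N₀)/N₀ = 20.849. Set K/(1 + A·e^(−rt)) = K/2 → A·e^(−rt) = 1.
e^(−0.45t) = 1/20.849 = 0.0479645, so t = ln(20.849)/0.45 = 3.0373/0.45 = 6.7495.

6.7 days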